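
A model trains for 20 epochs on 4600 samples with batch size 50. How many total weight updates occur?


Iterations per epoch = 4600 / 50 = 92
Total updates = iterations_per_epoch * epochs
= 92 * 20
= 1840

1840


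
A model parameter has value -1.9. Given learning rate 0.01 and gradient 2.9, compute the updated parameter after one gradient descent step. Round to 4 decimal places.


w_new = w_old - lr * gradient
= -1.9 - 0.01 * 2.9
= -1.9 - (0.029)
= -1.9290

-1.9290


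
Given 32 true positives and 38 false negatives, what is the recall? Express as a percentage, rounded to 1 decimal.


Recall = TP / (TP + FN) * 100
= 32 / (32 + 38)
= 32 / 70
= 0.4571
= 45.7%

45.7


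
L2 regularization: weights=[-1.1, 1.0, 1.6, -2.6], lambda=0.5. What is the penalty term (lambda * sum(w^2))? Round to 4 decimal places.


Squaring each weight:
(-1.1)^2 = 1.21
1.0^2 = 1.0
1.6^2 = 2.56
(-2.6)^2 = 6.76
Sum of squares = 11.53
Penalty = 0.5 * 11.53 = 5.7650

5.7650


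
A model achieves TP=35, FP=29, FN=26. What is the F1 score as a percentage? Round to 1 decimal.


Precision = TP / (TP + FP) = 35 / 64 = 0.5469
Recall = TP / (TP + FN) = 35 / 61 = 0.5738
F1 = 2 * P * R / (P + R)
= 2 * 0.5469 * 0.5738 / (0.5469 + 0.5738)
= 0.6276 / 1.1206
= 0.56
As percentage: 56.0%

56.0


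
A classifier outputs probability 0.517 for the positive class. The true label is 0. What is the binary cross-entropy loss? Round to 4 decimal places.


For y=0: Loss = -log(1-p)
= -log(1 - 0.517)
= -log(0.483)
= -(-0.7277)
= 0.7277

0.7277


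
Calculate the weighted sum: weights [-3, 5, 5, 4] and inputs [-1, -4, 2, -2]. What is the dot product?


Element-wise products:
-3 * -1 = 3
5 * -4 = -20
5 * 2 = 10
4 * -2 = -8
Sum = 3 + -20 + 10 + -8
= -15

-15


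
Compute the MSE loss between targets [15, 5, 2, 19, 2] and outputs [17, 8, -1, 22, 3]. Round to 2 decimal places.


Differences: [-2, -3, 3, -3, -1]
Squared errors: [4, 9, 9, 9, 1]
Sum of squared errors = 32
MSE = 32 / 5 = 6.40

6.40


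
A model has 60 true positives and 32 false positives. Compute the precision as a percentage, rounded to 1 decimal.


Precision = TP / (TP + FP) * 100
= 60 / (60 + 32)
= 60 / 92
= 0.6522
= 65.2%

65.2


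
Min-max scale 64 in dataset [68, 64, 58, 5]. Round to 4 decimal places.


Min = 5, Max = 68
Range = 68 - 5 = 63
Scaled = (x - min) / (max - min)
= (64 - 5) / 63
= 59 / 63
= 0.9365

0.9365


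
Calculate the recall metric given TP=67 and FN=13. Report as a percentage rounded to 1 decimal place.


Recall = TP / (TP + FN) * 100
= 67 / (67 + 13)
= 67 / 80
= 0.8375
= 83.8%

83.8


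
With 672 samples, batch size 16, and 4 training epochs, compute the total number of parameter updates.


Iterations per epoch = 672 / 16 = 42
Total updates = iterations_per_epoch * epochs
= 42 * 4
= 168

168


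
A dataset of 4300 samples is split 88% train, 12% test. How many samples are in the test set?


Train samples = 4300 * 88% = 3784
Test samples = 4300 - 3784
= 516

516


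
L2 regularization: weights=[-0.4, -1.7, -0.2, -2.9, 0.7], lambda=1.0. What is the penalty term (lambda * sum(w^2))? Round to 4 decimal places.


Squaring each weight:
(-0.4)^2 = 0.16
(-1.7)^2 = 2.89
(-0.2)^2 = 0.04
(-2.9)^2 = 8.41
0.7^2 = 0.49
Sum of squares = 11.99
Penalty = 1.0 * 11.99 = 11.9900

11.9900


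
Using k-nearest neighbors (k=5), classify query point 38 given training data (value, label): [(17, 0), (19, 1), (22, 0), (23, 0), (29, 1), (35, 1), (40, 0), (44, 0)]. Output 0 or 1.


Distances from query 38:
Point 40 (class 0): distance = 2
Point 35 (class 1): distance = 3
Point 44 (class 0): distance = 6
Point 29 (class 1): distance = 9
Point 23 (class 0): distance = 15
K=5 nearest neighbors: classes = [0, 1, 0, 1, 0]
Votes for class 1: 2 / 5
Majority vote => class 0

0


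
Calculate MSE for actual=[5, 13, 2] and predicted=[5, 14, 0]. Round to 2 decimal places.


Differences: [0, -1, 2]
Squared errors: [0, 1, 4]
Sum of squared errors = 5
MSE = 5 / 3 = 1.67

1.67


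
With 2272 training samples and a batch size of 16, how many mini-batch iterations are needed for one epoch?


Iterations per epoch = dataset_size / batch_size
= 2272 / 16
= 142

142


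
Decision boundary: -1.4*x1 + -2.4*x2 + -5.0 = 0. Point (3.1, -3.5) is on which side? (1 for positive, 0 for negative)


Compute -1.4 * 3.1 + -2.4 * -3.5 + -5.0
= -4.34 + 8.4 + -5.0
= -0.94
Since -0.94 < 0, the point is on the negative side.

0


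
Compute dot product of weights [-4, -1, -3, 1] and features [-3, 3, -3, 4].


Element-wise products:
-4 * -3 = 12
-1 * 3 = -3
-3 * -3 = 9
1 * 4 = 4
Sum = 12 + -3 + 9 + 4
= 22

22


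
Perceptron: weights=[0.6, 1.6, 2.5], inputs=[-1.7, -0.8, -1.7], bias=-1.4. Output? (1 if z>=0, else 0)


z = w . x + b
= 0.6*-1.7 + 1.6*-0.8 + 2.5*-1.7 + -1.4
= -1.02 + -1.28 + -4.25 + -1.4
= -6.55 + -1.4
= -7.95
Since z = -7.95 < 0, output = 0

0


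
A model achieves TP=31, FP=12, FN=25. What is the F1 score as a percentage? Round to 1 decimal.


Precision = TP / (TP + FP) = 31 / 43 = 0.7209
Recall = TP / (TP + FN) = 31 / 56 = 0.5536
F1 = 2 * P * R / (P + R)
= 2 * 0.7209 * 0.5536 / (0.7209 + 0.5536)
= 0.7982 / 1.2745
= 0.6263
As percentage: 62.6%

62.6


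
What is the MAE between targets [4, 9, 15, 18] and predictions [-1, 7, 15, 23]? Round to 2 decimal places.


Absolute errors: [5, 2, 0, 5]
Sum of absolute errors = 12
MAE = 12 / 4 = 3.00

3.00


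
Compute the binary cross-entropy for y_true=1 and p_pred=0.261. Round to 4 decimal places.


For y=1: Loss = -log(p)
= -log(0.261)
= -(-1.3432)
= 1.3432

1.3432


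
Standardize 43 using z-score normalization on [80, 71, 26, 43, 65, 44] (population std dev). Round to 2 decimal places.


Mean = (80 + 71 + 26 + 43 + 65 + 44) / 6 = 54.8333
Variance = sum((x_i - mean)^2) / n = 347.8056
Std = sqrt(347.8056) = 18.6495
Z = (x - mean) / std
= (43 - 54.8333) / 18.6495
= -11.8333 / 18.6495
= -0.63

-0.63


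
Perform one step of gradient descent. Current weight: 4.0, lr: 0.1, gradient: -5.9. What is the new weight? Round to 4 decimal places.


w_new = w_old - lr * gradient
= 4.0 - 0.1 * -5.9
= 4.0 - (-0.59)
= 4.5900

4.5900


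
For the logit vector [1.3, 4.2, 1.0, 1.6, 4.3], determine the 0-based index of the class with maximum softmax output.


Softmax is a monotonic transformation, so it preserves the argmax.
We need to find the index of the maximum logit.
Index 0: 1.3
Index 1: 4.2
Index 2: 1.0
Index 3: 1.6
Index 4: 4.3
Maximum logit = 4.3 at index 4

4


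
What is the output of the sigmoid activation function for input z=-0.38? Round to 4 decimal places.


sigmoid(z) = 1 / (1 + exp(-z))
exp(-(-0.38)) = exp(0.38) = 1.4623
1 + 1.4623 = 2.4623
1 / 2.4623 = 0.4061

0.4061


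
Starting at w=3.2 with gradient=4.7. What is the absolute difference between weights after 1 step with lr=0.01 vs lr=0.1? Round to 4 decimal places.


With lr=0.01: w_new = 3.2 - 0.01 * 4.7 = 3.153
With lr=0.1: w_new = 3.2 - 0.1 * 4.7 = 2.73
Absolute difference = |3.153 - 2.73|
= 0.4230

0.4230


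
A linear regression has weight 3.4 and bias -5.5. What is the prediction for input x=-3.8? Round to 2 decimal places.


y = 3.4 * -3.8 + (-5.5)
= -12.92 + (-5.5)
= -18.42

-18.42


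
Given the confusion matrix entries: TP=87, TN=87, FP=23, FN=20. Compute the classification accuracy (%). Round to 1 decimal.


Accuracy = (TP + TN) / (TP + TN + FP + FN) * 100
= (87 + 87) / (87 + 87 + 23 + 20)
= 174 / 217
= 0.8018
= 80.2%

80.2


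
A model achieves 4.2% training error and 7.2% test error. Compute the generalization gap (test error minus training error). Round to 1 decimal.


Generalization gap = test_error - train_error
= 7.2 - 4.2
= 3.0%
A moderate gap.

3.0


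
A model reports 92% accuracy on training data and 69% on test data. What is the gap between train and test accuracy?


Gap = train_accuracy - test_accuracy
= 92 - 69
= 23%
This large gap strongly indicates overfitting.

23


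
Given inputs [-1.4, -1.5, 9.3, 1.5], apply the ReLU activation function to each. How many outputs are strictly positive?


ReLU(x) = max(0, x) for each element:
ReLU(-1.4) = 0
ReLU(-1.5) = 0
ReLU(9.3) = 9.3
ReLU(1.5) = 1.5
Active neurons (>0): 2

2


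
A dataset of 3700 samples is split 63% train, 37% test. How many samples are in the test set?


Train samples = 3700 * 63% = 2331
Test samples = 3700 - 2331
= 1369

1369


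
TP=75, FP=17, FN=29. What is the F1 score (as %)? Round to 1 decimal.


Precision = TP / (TP + FP) = 75 / 92 = 0.8152
Recall = TP / (TP + FN) = 75 / 104 = 0.7212
F1 = 2 * P * R / (P + R)
= 2 * 0.8152 * 0.7212 / (0.8152 + 0.7212)
= 1.1758 / 1.5364
= 0.7653
As percentage: 76.5%

76.5


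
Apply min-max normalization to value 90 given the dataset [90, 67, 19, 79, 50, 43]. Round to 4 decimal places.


Min = 19, Max = 90
Range = 90 - 19 = 71
Scaled = (x - min) / (max - min)
= (90 - 19) / 71
= 71 / 71
= 1.0000

1.0000


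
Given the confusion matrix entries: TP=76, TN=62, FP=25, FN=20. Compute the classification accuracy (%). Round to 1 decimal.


Accuracy = (TP + TN) / (TP + TN + FP + FN) * 100
= (76 + 62) / (76 + 62 + 25 + 20)
= 138 / 183
= 0.7541
= 75.4%

75.4


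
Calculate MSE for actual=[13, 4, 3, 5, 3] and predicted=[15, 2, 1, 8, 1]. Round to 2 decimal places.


Differences: [-2, 2, 2, -3, 2]
Squared errors: [4, 4, 4, 9, 4]
Sum of squared errors = 25
MSE = 25 / 5 = 5.00

5.00


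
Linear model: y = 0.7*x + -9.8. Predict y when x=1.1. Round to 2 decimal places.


y = 0.7 * 1.1 + (-9.8)
= 0.77 + (-9.8)
= -9.03

-9.03


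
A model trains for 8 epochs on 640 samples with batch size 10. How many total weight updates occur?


Iterations per epoch = 640 / 10 = 64
Total updates = iterations_per_epoch * epochs
= 64 * 8
= 512

512


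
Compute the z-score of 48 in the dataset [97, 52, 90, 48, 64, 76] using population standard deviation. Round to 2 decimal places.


Mean = (97 + 52 + 90 + 48 + 64 + 76) / 6 = 71.1667
Variance = sum((x_i - mean)^2) / n = 333.4722
Std = sqrt(333.4722) = 18.2612
Z = (x - mean) / std
= (48 - 71.1667) / 18.2612
= -23.1667 / 18.2612
= -1.27

-1.27


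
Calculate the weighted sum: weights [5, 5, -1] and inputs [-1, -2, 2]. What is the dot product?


Element-wise products:
5 * -1 = -5
5 * -2 = -10
-1 * 2 = -2
Sum = -5 + -10 + -2
= -17

-17


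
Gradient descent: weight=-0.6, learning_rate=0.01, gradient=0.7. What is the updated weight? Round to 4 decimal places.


w_new = w_old - lr * gradient
= -0.6 - 0.01 * 0.7
= -0.6 - (0.007)
= -0.6070

-0.6070


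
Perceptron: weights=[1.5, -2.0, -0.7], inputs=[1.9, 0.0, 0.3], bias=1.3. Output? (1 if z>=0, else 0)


z = w . x + b
= 1.5*1.9 + -2.0*0.0 + -0.7*0.3 + 1.3
= 2.85 + -0.0 + -0.21 + 1.3
= 2.64 + 1.3
= 3.94
Since z = 3.94 >= 0, output = 1

1


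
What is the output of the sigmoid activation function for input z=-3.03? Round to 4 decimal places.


sigmoid(z) = 1 / (1 + exp(-z))
exp(-(-3.03)) = exp(3.03) = 20.6972
1 + 20.6972 = 21.6972
1 / 21.6972 = 0.0461

0.0461


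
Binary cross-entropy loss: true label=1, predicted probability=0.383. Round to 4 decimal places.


For y=1: Loss = -log(p)
= -log(0.383)
= -(-0.9597)
= 0.9597

0.9597


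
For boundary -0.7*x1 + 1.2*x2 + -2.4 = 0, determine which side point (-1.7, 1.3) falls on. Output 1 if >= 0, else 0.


Compute -0.7 * -1.7 + 1.2 * 1.3 + -2.4
= 1.19 + 1.56 + -2.4
= 0.35
Since 0.35 >= 0, the point is on the positive side.

1


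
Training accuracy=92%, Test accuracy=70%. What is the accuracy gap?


Gap = train_accuracy - test_accuracy
= 92 - 70
= 22%
This large gap strongly indicates overfitting.

22


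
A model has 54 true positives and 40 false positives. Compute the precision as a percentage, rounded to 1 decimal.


Precision = TP / (TP + FP) * 100
= 54 / (54 + 40)
= 54 / 94
= 0.5745
= 57.4%

57.4


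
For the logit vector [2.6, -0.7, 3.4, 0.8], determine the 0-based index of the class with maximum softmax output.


Softmax is a monotonic transformation, so it preserves the argmax.
We need to find the index of the maximum logit.
Index 0: 2.6
Index 1: -0.7
Index 2: 3.4
Index 3: 0.8
Maximum logit = 3.4 at index 2

2


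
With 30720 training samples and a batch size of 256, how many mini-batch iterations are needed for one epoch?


Iterations per epoch = dataset_size / batch_size
= 30720 / 256
= 120

120


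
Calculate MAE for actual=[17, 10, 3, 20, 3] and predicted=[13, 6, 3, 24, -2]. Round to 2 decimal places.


Absolute errors: [4, 4, 0, 4, 5]
Sum of absolute errors = 17
MAE = 17 / 5 = 3.40

3.40


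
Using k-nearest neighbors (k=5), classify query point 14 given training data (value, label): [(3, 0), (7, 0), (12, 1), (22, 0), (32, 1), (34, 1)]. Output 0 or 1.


Distances from query 14:
Point 12 (class 1): distance = 2
Point 7 (class 0): distance = 7
Point 22 (class 0): distance = 8
Point 3 (class 0): distance = 11
Point 32 (class 1): distance = 18
K=5 nearest neighbors: classes = [1, 0, 0, 0, 1]
Votes for class 1: 2 / 5
Majority vote => class 0

0


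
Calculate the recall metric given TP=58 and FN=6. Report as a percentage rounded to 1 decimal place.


Recall = TP / (TP + FN) * 100
= 58 / (58 + 6)
= 58 / 64
= 0.9062
= 90.6%

90.6


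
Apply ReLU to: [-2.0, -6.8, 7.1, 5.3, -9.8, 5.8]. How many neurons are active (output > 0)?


ReLU(x) = max(0, x) for each element:
ReLU(-2.0) = 0
ReLU(-6.8) = 0
ReLU(7.1) = 7.1
ReLU(5.3) = 5.3
ReLU(-9.8) = 0
ReLU(5.8) = 5.8
Active neurons (>0): 3

3


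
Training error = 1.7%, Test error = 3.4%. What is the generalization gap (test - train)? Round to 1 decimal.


Generalization gap = test_error - train_error
= 3.4 - 1.7
= 1.7%
A small gap suggests good generalization.

1.7


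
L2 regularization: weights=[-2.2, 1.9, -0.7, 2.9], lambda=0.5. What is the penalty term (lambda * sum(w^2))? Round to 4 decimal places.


Squaring each weight:
(-2.2)^2 = 4.84
1.9^2 = 3.61
(-0.7)^2 = 0.49
2.9^2 = 8.41
Sum of squares = 17.35
Penalty = 0.5 * 17.35 = 8.6750

8.6750


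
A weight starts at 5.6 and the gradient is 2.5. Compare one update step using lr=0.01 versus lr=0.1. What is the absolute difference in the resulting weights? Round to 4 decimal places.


With lr=0.01: w_new = 5.6 - 0.01 * 2.5 = 5.575
With lr=0.1: w_new = 5.6 - 0.1 * 2.5 = 5.35
Absolute difference = |5.575 - 5.35|
= 0.2250

0.2250


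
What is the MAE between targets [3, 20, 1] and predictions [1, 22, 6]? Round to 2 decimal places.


Absolute errors: [2, 2, 5]
Sum of absolute errors = 9
MAE = 9 / 3 = 3.00

3.00


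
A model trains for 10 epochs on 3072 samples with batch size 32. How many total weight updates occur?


Iterations per epoch = 3072 / 32 = 96
Total updates = iterations_per_epoch * epochs
= 96 * 10
= 960

960


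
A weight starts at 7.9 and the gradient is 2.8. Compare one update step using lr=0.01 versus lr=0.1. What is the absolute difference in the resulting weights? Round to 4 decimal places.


With lr=0.01: w_new = 7.9 - 0.01 * 2.8 = 7.872
With lr=0.1: w_new = 7.9 - 0.1 * 2.8 = 7.62
Absolute difference = |7.872 - 7.62|
= 0.2520

0.2520


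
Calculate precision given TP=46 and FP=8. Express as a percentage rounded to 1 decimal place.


Precision = TP / (TP + FP) * 100
= 46 / (46 + 8)
= 46 / 54
= 0.8519
= 85.2%

85.2


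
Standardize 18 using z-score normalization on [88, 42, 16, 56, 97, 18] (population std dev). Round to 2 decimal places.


Mean = (88 + 42 + 16 + 56 + 97 + 18) / 6 = 52.8333
Variance = sum((x_i - mean)^2) / n = 980.8056
Std = sqrt(980.8056) = 31.3178
Z = (x - mean) / std
= (18 - 52.8333) / 31.3178
= -34.8333 / 31.3178
= -1.11

-1.11


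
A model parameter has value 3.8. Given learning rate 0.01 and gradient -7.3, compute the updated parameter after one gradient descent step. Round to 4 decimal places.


w_new = w_old - lr * gradient
= 3.8 - 0.01 * -7.3
= 3.8 - (-0.073)
= 3.8730

3.8730


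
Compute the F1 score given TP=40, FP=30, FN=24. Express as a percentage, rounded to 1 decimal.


Precision = TP / (TP + FP) = 40 / 70 = 0.5714
Recall = TP / (TP + FN) = 40 / 64 = 0.625
F1 = 2 * P * R / (P + R)
= 2 * 0.5714 * 0.625 / (0.5714 + 0.625)
= 0.7143 / 1.1964
= 0.597
As percentage: 59.7%

59.7


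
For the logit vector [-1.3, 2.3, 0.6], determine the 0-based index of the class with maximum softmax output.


Softmax is a monotonic transformation, so it preserves the argmax.
We need to find the index of the maximum logit.
Index 0: -1.3
Index 1: 2.3
Index 2: 0.6
Maximum logit = 2.3 at index 1

1


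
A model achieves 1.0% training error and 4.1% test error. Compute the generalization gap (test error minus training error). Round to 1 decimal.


Generalization gap = test_error - train_error
= 4.1 - 1.0
= 3.1%
A moderate gap.

3.1


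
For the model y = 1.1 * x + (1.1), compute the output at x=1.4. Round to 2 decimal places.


y = 1.1 * 1.4 + (1.1)
= 1.54 + (1.1)
= 2.64

2.64


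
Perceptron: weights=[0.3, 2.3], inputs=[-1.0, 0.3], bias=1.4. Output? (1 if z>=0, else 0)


z = w . x + b
= 0.3*-1.0 + 2.3*0.3 + 1.4
= -0.3 + 0.69 + 1.4
= 0.39 + 1.4
= 1.79
Since z = 1.79 >= 0, output = 1

1


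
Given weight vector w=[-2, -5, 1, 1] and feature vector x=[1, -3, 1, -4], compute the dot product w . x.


Element-wise products:
-2 * 1 = -2
-5 * -3 = 15
1 * 1 = 1
1 * -4 = -4
Sum = -2 + 15 + 1 + -4
= 10

10


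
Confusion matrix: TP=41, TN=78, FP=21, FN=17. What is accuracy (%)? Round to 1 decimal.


Accuracy = (TP + TN) / (TP + TN + FP + FN) * 100
= (41 + 78) / (41 + 78 + 21 + 17)
= 119 / 157
= 0.758
= 75.8%

75.8


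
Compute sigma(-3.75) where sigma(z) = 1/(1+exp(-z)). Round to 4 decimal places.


sigmoid(z) = 1 / (1 + exp(-z))
exp(-(-3.75)) = exp(3.75) = 42.5211
1 + 42.5211 = 43.5211
1 / 43.5211 = 0.0230

0.0230


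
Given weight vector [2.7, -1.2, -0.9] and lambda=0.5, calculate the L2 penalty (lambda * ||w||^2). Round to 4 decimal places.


Squaring each weight:
2.7^2 = 7.29
(-1.2)^2 = 1.44
(-0.9)^2 = 0.81
Sum of squares = 9.54
Penalty = 0.5 * 9.54 = 4.7700

4.7700


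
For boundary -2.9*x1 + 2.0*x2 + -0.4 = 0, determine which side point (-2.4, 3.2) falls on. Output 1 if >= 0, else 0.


Compute -2.9 * -2.4 + 2.0 * 3.2 + -0.4
= 6.96 + 6.4 + -0.4
= 12.96
Since 12.96 >= 0, the point is on the positive side.

1


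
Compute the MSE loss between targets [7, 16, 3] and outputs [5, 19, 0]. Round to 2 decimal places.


Differences: [2, -3, 3]
Squared errors: [4, 9, 9]
Sum of squared errors = 22
MSE = 22 / 3 = 7.33

7.33


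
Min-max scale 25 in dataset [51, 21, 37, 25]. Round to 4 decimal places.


Min = 21, Max = 51
Range = 51 - 21 = 30
Scaled = (x - min) / (max - min)
= (25 - 21) / 30
= 4 / 30
= 0.1333

0.1333


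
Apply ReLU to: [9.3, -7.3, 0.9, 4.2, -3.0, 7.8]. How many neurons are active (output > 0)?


ReLU(x) = max(0, x) for each element:
ReLU(9.3) = 9.3
ReLU(-7.3) = 0
ReLU(0.9) = 0.9
ReLU(4.2) = 4.2
ReLU(-3.0) = 0
ReLU(7.8) = 7.8
Active neurons (>0): 4

4


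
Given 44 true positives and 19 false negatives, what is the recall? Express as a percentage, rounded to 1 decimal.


Recall = TP / (TP + FN) * 100
= 44 / (44 + 19)
= 44 / 63
= 0.6984
= 69.8%

69.8


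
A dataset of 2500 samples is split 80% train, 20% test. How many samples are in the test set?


Train samples = 2500 * 80% = 2000
Test samples = 2500 - 2000
= 500

500


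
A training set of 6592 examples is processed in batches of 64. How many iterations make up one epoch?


Iterations per epoch = dataset_size / batch_size
= 6592 / 64
= 103

103


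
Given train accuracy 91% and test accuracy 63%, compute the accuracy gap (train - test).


Gap = train_accuracy - test_accuracy
= 91 - 63
= 28%
This large gap strongly indicates overfitting.

28


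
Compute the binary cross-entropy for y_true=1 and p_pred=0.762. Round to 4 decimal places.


For y=1: Loss = -log(p)
= -log(0.762)
= -(-0.2718)
= 0.2718

0.2718


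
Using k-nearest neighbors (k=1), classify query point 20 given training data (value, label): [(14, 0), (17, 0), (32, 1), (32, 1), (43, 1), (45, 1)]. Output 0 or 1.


Distances from query 20:
Point 17 (class 0): distance = 3
K=1 nearest neighbors: classes = [0]
Votes for class 1: 0 / 1
Majority vote => class 0

0


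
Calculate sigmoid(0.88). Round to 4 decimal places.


sigmoid(z) = 1 / (1 + exp(-z))
exp(-(0.88)) = exp(-0.88) = 0.4148
1 + 0.4148 = 1.4148
1 / 1.4148 = 0.7068

0.7068


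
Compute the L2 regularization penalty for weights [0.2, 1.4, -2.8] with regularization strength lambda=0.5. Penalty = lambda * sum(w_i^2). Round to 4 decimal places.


Squaring each weight:
0.2^2 = 0.04
1.4^2 = 1.96
(-2.8)^2 = 7.84
Sum of squares = 9.84
Penalty = 0.5 * 9.84 = 4.9200

4.9200


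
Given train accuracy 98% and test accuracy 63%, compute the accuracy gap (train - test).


Gap = train_accuracy - test_accuracy
= 98 - 63
= 35%
This large gap strongly indicates overfitting.

35


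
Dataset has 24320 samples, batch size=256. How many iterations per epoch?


Iterations per epoch = dataset_size / batch_size
= 24320 / 256
= 95

95


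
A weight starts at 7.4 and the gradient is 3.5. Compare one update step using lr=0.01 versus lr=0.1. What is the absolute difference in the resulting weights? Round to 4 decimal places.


With lr=0.01: w_new = 7.4 - 0.01 * 3.5 = 7.365
With lr=0.1: w_new = 7.4 - 0.1 * 3.5 = 7.05
Absolute difference = |7.365 - 7.05|
= 0.3150

0.3150


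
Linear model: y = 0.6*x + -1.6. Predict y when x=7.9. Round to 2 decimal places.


y = 0.6 * 7.9 + (-1.6)
= 4.74 + (-1.6)
= 3.14

3.14


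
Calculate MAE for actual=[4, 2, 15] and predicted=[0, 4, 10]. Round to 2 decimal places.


Absolute errors: [4, 2, 5]
Sum of absolute errors = 11
MAE = 11 / 3 = 3.67

3.67


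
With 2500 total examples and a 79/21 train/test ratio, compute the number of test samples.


Train samples = 2500 * 79% = 1975
Test samples = 2500 - 1975
= 525

525


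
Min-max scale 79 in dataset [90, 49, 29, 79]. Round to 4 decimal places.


Min = 29, Max = 90
Range = 90 - 29 = 61
Scaled = (x - min) / (max - min)
= (79 - 29) / 61
= 50 / 61
= 0.8197

0.8197


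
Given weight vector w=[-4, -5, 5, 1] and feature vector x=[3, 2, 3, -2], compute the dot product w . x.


Element-wise products:
-4 * 3 = -12
-5 * 2 = -10
5 * 3 = 15
1 * -2 = -2
Sum = -12 + -10 + 15 + -2
= -9

-9


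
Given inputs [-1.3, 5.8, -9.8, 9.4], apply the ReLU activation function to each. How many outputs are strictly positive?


ReLU(x) = max(0, x) for each element:
ReLU(-1.3) = 0
ReLU(5.8) = 5.8
ReLU(-9.8) = 0
ReLU(9.4) = 9.4
Active neurons (>0): 2

2


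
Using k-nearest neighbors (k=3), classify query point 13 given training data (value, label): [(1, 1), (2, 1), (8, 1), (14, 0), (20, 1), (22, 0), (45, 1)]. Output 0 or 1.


Distances from query 13:
Point 14 (class 0): distance = 1
Point 8 (class 1): distance = 5
Point 20 (class 1): distance = 7
K=3 nearest neighbors: classes = [0, 1, 1]
Votes for class 1: 2 / 3
Majority vote => class 1

1


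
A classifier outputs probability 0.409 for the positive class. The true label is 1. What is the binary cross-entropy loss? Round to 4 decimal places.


For y=1: Loss = -log(p)
= -log(0.409)
= -(-0.894)
= 0.8940

0.8940


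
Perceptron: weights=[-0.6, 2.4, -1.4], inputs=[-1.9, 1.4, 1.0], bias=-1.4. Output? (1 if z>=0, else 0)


z = w . x + b
= -0.6*-1.9 + 2.4*1.4 + -1.4*1.0 + -1.4
= 1.14 + 3.36 + -1.4 + -1.4
= 3.1 + -1.4
= 1.7
Since z = 1.7 >= 0, output = 1

1


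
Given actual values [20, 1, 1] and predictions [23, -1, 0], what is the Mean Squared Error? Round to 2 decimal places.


Differences: [-3, 2, 1]
Squared errors: [9, 4, 1]
Sum of squared errors = 14
MSE = 14 / 3 = 4.67

4.67


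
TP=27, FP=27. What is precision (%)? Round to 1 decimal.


Precision = TP / (TP + FP) * 100
= 27 / (27 + 27)
= 27 / 54
= 0.5
= 50.0%

50.0


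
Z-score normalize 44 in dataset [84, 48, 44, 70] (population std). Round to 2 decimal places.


Mean = (84 + 48 + 44 + 70) / 4 = 61.5
Variance = sum((x_i - mean)^2) / n = 266.75
Std = sqrt(266.75) = 16.3325
Z = (x - mean) / std
= (44 - 61.5) / 16.3325
= -17.5 / 16.3325
= -1.07

-1.07


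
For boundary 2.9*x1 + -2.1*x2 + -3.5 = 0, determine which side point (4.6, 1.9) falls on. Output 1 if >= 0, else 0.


Compute 2.9 * 4.6 + -2.1 * 1.9 + -3.5
= 13.34 + -3.99 + -3.5
= 5.85
Since 5.85 >= 0, the point is on the positive side.

1


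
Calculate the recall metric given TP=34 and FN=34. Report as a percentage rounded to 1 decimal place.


Recall = TP / (TP + FN) * 100
= 34 / (34 + 34)
= 34 / 68
= 0.5
= 50.0%

50.0


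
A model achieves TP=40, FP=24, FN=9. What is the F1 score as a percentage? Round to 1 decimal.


Precision = TP / (TP + FP) = 40 / 64 = 0.625
Recall = TP / (TP + FN) = 40 / 49 = 0.8163
F1 = 2 * P * R / (P + R)
= 2 * 0.625 * 0.8163 / (0.625 + 0.8163)
= 1.0204 / 1.4413
= 0.708
As percentage: 70.8%

70.8


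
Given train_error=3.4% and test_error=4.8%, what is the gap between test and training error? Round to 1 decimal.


Generalization gap = test_error - train_error
= 4.8 - 3.4
= 1.4%
A small gap suggests good generalization.

1.4


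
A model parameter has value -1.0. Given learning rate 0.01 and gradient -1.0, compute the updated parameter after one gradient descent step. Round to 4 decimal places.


w_new = w_old - lr * gradient
= -1.0 - 0.01 * -1.0
= -1.0 - (-0.01)
= -0.9900

-0.9900


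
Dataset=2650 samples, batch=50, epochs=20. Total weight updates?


Iterations per epoch = 2650 / 50 = 53
Total updates = iterations_per_epoch * epochs
= 53 * 20
= 1060

1060


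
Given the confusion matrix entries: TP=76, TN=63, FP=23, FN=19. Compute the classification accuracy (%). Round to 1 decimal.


Accuracy = (TP + TN) / (TP + TN + FP + FN) * 100
= (76 + 63) / (76 + 63 + 23 + 19)
= 139 / 181
= 0.768
= 76.8%

76.8


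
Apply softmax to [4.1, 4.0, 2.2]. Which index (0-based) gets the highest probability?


Softmax is a monotonic transformation, so it preserves the argmax.
We need to find the index of the maximum logit.
Index 0: 4.1
Index 1: 4.0
Index 2: 2.2
Maximum logit = 4.1 at index 0

0


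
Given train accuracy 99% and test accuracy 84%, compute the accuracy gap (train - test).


Gap = train_accuracy - test_accuracy
= 99 - 84
= 15%
This gap suggests the model is overfitting.

15


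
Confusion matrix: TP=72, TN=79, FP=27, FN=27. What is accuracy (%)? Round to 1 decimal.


Accuracy = (TP + TN) / (TP + TN + FP + FN) * 100
= (72 + 79) / (72 + 79 + 27 + 27)
= 151 / 205
= 0.7366
= 73.7%

73.7


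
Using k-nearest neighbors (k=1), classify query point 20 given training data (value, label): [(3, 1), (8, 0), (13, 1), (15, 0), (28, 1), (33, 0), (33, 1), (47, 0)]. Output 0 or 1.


Distances from query 20:
Point 15 (class 0): distance = 5
K=1 nearest neighbors: classes = [0]
Votes for class 1: 0 / 1
Majority vote => class 0

0


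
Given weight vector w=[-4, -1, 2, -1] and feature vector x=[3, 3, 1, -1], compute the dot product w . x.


Element-wise products:
-4 * 3 = -12
-1 * 3 = -3
2 * 1 = 2
-1 * -1 = 1
Sum = -12 + -3 + 2 + 1
= -12

-12


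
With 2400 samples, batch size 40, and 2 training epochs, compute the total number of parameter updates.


Iterations per epoch = 2400 / 40 = 60
Total updates = iterations_per_epoch * epochs
= 60 * 2
= 120

120


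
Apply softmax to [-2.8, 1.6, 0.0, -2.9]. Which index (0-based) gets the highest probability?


Softmax is a monotonic transformation, so it preserves the argmax.
We need to find the index of the maximum logit.
Index 0: -2.8
Index 1: 1.6
Index 2: 0.0
Index 3: -2.9
Maximum logit = 1.6 at index 1

1


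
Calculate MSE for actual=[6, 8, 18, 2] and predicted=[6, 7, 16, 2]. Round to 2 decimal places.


Differences: [0, 1, 2, 0]
Squared errors: [0, 1, 4, 0]
Sum of squared errors = 5
MSE = 5 / 4 = 1.25

1.25


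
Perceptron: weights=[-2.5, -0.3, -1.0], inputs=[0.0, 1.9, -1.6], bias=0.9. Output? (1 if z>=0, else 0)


z = w . x + b
= -2.5*0.0 + -0.3*1.9 + -1.0*-1.6 + 0.9
= -0.0 + -0.57 + 1.6 + 0.9
= 1.03 + 0.9
= 1.93
Since z = 1.93 >= 0, output = 1

1


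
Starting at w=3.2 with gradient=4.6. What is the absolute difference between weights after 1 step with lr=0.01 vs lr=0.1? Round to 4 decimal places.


With lr=0.01: w_new = 3.2 - 0.01 * 4.6 = 3.154
With lr=0.1: w_new = 3.2 - 0.1 * 4.6 = 2.74
Absolute difference = |3.154 - 2.74|
= 0.4140

0.4140


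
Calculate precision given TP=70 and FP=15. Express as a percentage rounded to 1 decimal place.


Precision = TP / (TP + FP) * 100
= 70 / (70 + 15)
= 70 / 85
= 0.8235
= 82.4%

82.4


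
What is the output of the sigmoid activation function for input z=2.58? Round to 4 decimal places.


sigmoid(z) = 1 / (1 + exp(-z))
exp(-(2.58)) = exp(-2.58) = 0.0758
1 + 0.0758 = 1.0758
1 / 1.0758 = 0.9296

0.9296


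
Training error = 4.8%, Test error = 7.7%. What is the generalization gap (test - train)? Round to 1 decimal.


Generalization gap = test_error - train_error
= 7.7 - 4.8
= 2.9%
A moderate gap.

2.9


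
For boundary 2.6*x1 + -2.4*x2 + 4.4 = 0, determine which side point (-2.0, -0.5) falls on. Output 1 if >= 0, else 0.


Compute 2.6 * -2.0 + -2.4 * -0.5 + 4.4
= -5.2 + 1.2 + 4.4
= 0.4
Since 0.4 >= 0, the point is on the positive side.

1


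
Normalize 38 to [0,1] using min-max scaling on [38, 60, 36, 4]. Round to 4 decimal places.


Min = 4, Max = 60
Range = 60 - 4 = 56
Scaled = (x - min) / (max - min)
= (38 - 4) / 56
= 34 / 56
= 0.6071

0.6071


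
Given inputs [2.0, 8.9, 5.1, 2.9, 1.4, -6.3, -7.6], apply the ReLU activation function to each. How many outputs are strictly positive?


ReLU(x) = max(0, x) for each element:
ReLU(2.0) = 2.0
ReLU(8.9) = 8.9
ReLU(5.1) = 5.1
ReLU(2.9) = 2.9
ReLU(1.4) = 1.4
ReLU(-6.3) = 0
ReLU(-7.6) = 0
Active neurons (>0): 5

5


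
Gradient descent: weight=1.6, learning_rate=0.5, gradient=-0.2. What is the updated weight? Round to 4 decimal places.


w_new = w_old - lr * gradient
= 1.6 - 0.5 * -0.2
= 1.6 - (-0.1)
= 1.7000

1.7000


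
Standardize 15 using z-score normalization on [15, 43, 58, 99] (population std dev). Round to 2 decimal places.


Mean = (15 + 43 + 58 + 99) / 4 = 53.75
Variance = sum((x_i - mean)^2) / n = 920.6875
Std = sqrt(920.6875) = 30.3428
Z = (x - mean) / std
= (15 - 53.75) / 30.3428
= -38.75 / 30.3428
= -1.28

-1.28


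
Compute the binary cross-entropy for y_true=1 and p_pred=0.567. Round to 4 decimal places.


For y=1: Loss = -log(p)
= -log(0.567)
= -(-0.5674)
= 0.5674

0.5674


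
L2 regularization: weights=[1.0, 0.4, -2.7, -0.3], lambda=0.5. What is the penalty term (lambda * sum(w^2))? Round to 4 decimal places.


Squaring each weight:
1.0^2 = 1.0
0.4^2 = 0.16
(-2.7)^2 = 7.29
(-0.3)^2 = 0.09
Sum of squares = 8.54
Penalty = 0.5 * 8.54 = 4.2700

4.2700


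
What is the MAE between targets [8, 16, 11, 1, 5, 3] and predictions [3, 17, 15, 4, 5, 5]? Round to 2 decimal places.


Absolute errors: [5, 1, 4, 3, 0, 2]
Sum of absolute errors = 15
MAE = 15 / 6 = 2.50

2.50


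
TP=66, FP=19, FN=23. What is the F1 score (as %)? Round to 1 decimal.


Precision = TP / (TP + FP) = 66 / 85 = 0.7765
Recall = TP / (TP + FN) = 66 / 89 = 0.7416
F1 = 2 * P * R / (P + R)
= 2 * 0.7765 * 0.7416 / (0.7765 + 0.7416)
= 1.1516 / 1.518
= 0.7586
As percentage: 75.9%

75.9


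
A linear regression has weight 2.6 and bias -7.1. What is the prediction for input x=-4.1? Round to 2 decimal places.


y = 2.6 * -4.1 + (-7.1)
= -10.66 + (-7.1)
= -17.76

-17.76


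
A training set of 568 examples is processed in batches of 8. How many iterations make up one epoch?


Iterations per epoch = dataset_size / batch_size
= 568 / 8
= 71

71


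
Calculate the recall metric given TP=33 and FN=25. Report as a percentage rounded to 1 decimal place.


Recall = TP / (TP + FN) * 100
= 33 / (33 + 25)
= 33 / 58
= 0.569
= 56.9%

56.9


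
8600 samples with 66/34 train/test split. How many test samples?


Train samples = 8600 * 66% = 5676
Test samples = 8600 - 5676
= 2924

2924


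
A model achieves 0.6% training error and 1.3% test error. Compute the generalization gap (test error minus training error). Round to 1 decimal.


Generalization gap = test_error - train_error
= 1.3 - 0.6
= 0.7%
A small gap suggests good generalization.

0.7


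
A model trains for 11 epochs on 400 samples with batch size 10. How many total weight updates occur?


Iterations per epoch = 400 / 10 = 40
Total updates = iterations_per_epoch * epochs
= 40 * 11
= 440

440


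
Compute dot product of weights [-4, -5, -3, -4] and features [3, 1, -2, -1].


Element-wise products:
-4 * 3 = -12
-5 * 1 = -5
-3 * -2 = 6
-4 * -1 = 4
Sum = -12 + -5 + 6 + 4
= -7

-7


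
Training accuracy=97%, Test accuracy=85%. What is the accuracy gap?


Gap = train_accuracy - test_accuracy
= 97 - 85
= 12%
This gap suggests the model is overfitting.

12


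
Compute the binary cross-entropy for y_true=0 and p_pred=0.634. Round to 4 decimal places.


For y=0: Loss = -log(1-p)
= -log(1 - 0.634)
= -log(0.366)
= -(-1.0051)
= 1.0051

1.0051


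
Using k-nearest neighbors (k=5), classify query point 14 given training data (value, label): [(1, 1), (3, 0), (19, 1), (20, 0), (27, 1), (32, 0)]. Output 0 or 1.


Distances from query 14:
Point 19 (class 1): distance = 5
Point 20 (class 0): distance = 6
Point 3 (class 0): distance = 11
Point 1 (class 1): distance = 13
Point 27 (class 1): distance = 13
K=5 nearest neighbors: classes = [1, 0, 0, 1, 1]
Votes for class 1: 3 / 5
Majority vote => class 1

1


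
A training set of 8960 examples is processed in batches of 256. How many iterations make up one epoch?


Iterations per epoch = dataset_size / batch_size
= 8960 / 256
= 35

35


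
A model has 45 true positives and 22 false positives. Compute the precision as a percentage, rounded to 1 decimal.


Precision = TP / (TP + FP) * 100
= 45 / (45 + 22)
= 45 / 67
= 0.6716
= 67.2%

67.2


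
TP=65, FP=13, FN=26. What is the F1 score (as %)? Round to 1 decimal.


Precision = TP / (TP + FP) = 65 / 78 = 0.8333
Recall = TP / (TP + FN) = 65 / 91 = 0.7143
F1 = 2 * P * R / (P + R)
= 2 * 0.8333 * 0.7143 / (0.8333 + 0.7143)
= 1.1905 / 1.5476
= 0.7692
As percentage: 76.9%

76.9


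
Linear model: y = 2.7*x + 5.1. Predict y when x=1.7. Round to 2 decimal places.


y = 2.7 * 1.7 + (5.1)
= 4.59 + (5.1)
= 9.69

9.69


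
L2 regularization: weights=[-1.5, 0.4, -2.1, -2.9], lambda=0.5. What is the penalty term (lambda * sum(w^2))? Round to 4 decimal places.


Squaring each weight:
(-1.5)^2 = 2.25
0.4^2 = 0.16
(-2.1)^2 = 4.41
(-2.9)^2 = 8.41
Sum of squares = 15.23
Penalty = 0.5 * 15.23 = 7.6150

7.6150


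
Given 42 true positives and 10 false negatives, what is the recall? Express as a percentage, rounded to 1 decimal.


Recall = TP / (TP + FN) * 100
= 42 / (42 + 10)
= 42 / 52
= 0.8077
= 80.8%

80.8


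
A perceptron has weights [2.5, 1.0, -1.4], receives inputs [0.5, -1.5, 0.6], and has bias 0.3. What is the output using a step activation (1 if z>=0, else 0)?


z = w . x + b
= 2.5*0.5 + 1.0*-1.5 + -1.4*0.6 + 0.3
= 1.25 + -1.5 + -0.84 + 0.3
= -1.09 + 0.3
= -0.79
Since z = -0.79 < 0, output = 0

0


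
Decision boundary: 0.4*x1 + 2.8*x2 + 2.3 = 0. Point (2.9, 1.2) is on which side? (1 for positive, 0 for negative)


Compute 0.4 * 2.9 + 2.8 * 1.2 + 2.3
= 1.16 + 3.36 + 2.3
= 6.82
Since 6.82 >= 0, the point is on the positive side.

1


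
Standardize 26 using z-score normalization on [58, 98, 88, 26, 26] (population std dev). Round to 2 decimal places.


Mean = (58 + 98 + 88 + 26 + 26) / 5 = 59.2
Variance = sum((x_i - mean)^2) / n = 908.16
Std = sqrt(908.16) = 30.1357
Z = (x - mean) / std
= (26 - 59.2) / 30.1357
= -33.2 / 30.1357
= -1.10

-1.10


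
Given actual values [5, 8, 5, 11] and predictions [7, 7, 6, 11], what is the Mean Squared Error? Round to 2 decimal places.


Differences: [-2, 1, -1, 0]
Squared errors: [4, 1, 1, 0]
Sum of squared errors = 6
MSE = 6 / 4 = 1.50

1.50


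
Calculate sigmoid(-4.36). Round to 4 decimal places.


sigmoid(z) = 1 / (1 + exp(-z))
exp(-(-4.36)) = exp(4.36) = 78.2571
1 + 78.2571 = 79.2571
1 / 79.2571 = 0.0126

0.0126


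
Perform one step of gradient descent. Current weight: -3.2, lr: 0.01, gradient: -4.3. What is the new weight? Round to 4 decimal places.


w_new = w_old - lr * gradient
= -3.2 - 0.01 * -4.3
= -3.2 - (-0.043)
= -3.1570

-3.1570


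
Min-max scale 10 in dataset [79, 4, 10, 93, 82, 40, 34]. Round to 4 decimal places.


Min = 4, Max = 93
Range = 93 - 4 = 89
Scaled = (x - min) / (max - min)
= (10 - 4) / 89
= 6 / 89
= 0.0674

0.0674


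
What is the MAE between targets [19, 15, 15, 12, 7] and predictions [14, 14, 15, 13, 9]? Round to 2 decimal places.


Absolute errors: [5, 1, 0, 1, 2]
Sum of absolute errors = 9
MAE = 9 / 5 = 1.80

1.80


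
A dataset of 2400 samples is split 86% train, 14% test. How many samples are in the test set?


Train samples = 2400 * 86% = 2064
Test samples = 2400 - 2064
= 336

336


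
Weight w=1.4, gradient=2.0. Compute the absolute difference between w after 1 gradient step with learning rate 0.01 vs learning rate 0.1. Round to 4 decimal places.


With lr=0.01: w_new = 1.4 - 0.01 * 2.0 = 1.38
With lr=0.1: w_new = 1.4 - 0.1 * 2.0 = 1.2
Absolute difference = |1.38 - 1.2|
= 0.1800

0.1800


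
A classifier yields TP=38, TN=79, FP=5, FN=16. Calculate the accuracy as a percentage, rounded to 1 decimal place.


Accuracy = (TP + TN) / (TP + TN + FP + FN) * 100
= (38 + 79) / (38 + 79 + 5 + 16)
= 117 / 138
= 0.8478
= 84.8%

84.8


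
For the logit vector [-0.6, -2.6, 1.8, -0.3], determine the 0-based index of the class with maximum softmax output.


Softmax is a monotonic transformation, so it preserves the argmax.
We need to find the index of the maximum logit.
Index 0: -0.6
Index 1: -2.6
Index 2: 1.8
Index 3: -0.3
Maximum logit = 1.8 at index 2

2


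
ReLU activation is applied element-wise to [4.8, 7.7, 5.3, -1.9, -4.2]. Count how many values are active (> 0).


ReLU(x) = max(0, x) for each element:
ReLU(4.8) = 4.8
ReLU(7.7) = 7.7
ReLU(5.3) = 5.3
ReLU(-1.9) = 0
ReLU(-4.2) = 0
Active neurons (>0): 3

3


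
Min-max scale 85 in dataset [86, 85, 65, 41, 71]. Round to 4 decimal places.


Min = 41, Max = 86
Range = 86 - 41 = 45
Scaled = (x - min) / (max - min)
= (85 - 41) / 45
= 44 / 45
= 0.9778

0.9778


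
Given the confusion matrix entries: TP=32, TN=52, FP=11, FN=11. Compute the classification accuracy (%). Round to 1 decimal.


Accuracy = (TP + TN) / (TP + TN + FP + FN) * 100
= (32 + 52) / (32 + 52 + 11 + 11)
= 84 / 106
= 0.7925
= 79.2%

79.2


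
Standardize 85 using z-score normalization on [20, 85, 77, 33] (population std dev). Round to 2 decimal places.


Mean = (20 + 85 + 77 + 33) / 4 = 53.75
Variance = sum((x_i - mean)^2) / n = 771.6875
Std = sqrt(771.6875) = 27.7793
Z = (x - mean) / std
= (85 - 53.75) / 27.7793
= 31.25 / 27.7793
= 1.12

1.12


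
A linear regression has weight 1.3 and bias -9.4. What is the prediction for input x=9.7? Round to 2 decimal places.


y = 1.3 * 9.7 + (-9.4)
= 12.61 + (-9.4)
= 3.21

3.21


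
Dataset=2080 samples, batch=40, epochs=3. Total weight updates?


Iterations per epoch = 2080 / 40 = 52
Total updates = iterations_per_epoch * epochs
= 52 * 3
= 156

156


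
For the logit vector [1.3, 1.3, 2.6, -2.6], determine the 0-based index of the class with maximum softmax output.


Softmax is a monotonic transformation, so it preserves the argmax.
We need to find the index of the maximum logit.
Index 0: 1.3
Index 1: 1.3
Index 2: 2.6
Index 3: -2.6
Maximum logit = 2.6 at index 2

2
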